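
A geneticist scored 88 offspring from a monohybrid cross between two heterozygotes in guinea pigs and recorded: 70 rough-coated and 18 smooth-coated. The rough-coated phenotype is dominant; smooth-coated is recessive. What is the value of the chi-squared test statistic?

For a monohybrid cross between heterozygotes with complete dominance, the expected phenotypic ratio is 3:1.
Total ratio parts = 4. Expected numbers out of 88:
  rough-coated: 88 × 3/4 = 66
  smooth-coated: 88 × 1/4 = 22
χ² = Σ (O − E)² / E
  rough-coated: (70 − 66)² / 66 = 0.2424
  smooth-coated: (18 − 22)² / 22 = 0.7273
χ² = 0.2424 + 0.7273 = 0.9697 ≈ 0.970

0.970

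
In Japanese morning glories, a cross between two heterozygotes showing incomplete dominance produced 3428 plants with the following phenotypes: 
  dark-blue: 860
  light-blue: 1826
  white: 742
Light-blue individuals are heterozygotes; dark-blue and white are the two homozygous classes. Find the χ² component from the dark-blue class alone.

With incomplete dominance, a heterozygote × heterozygote cross gives a 1:2:1 phenotypic ratio.
Expected counts for N = 3428 under a 1:2:1 ratio (total parts = 4):
  dark-blue: 3428 × 1/4 = 857
  light-blue: 3428 × 2/4 = 1714
  white: 3428 × 1/4 = 857
Contribution of dark-blue: (860 − 857)² / 857 = 0.0105

0.011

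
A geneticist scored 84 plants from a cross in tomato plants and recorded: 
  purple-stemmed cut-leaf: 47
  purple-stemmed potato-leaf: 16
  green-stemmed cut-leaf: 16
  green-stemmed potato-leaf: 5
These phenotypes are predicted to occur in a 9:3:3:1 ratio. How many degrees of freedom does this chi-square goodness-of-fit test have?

3

A goodness-of-fit test with 4 phenotype classes has df = 4 − 1 = 3.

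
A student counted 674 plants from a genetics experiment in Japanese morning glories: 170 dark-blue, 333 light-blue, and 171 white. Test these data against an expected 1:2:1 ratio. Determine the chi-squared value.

0.098

Total ratio parts = 4. Expected numbers out of 674:
  dark-blue: 674 × 1/4 = 168.5
  light-blue: 674 × 2/4 = 337
  white: 674 × 1/4 = 168.5
χ² = Σ (O − E)² / E
  dark-blue: (170 − 168.5)² / 168.5 = 0.0134
  light-blue: (333 − 337)² / 337 = 0.0475
  white: (171 − 168.5)² / 168.5 = 0.0371
χ² = 0.0134 + 0.0475 + 0.0371 = 0.098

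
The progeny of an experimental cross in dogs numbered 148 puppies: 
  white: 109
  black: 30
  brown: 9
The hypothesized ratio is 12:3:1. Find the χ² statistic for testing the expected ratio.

Expected counts for N = 148 under a 12:3:1 ratio (total parts = 16):
  white: 148 × 12/16 = 111
  black: 148 × 3/16 = 27.75
  brown: 148 × 1/16 = 9.25
χ² = Σ (O − E)² / E
  white: (109 − 111)² / 111 = 0.0360
  black: (30 − 27.75)² / 27.75 = 0.1824
  brown: (9 − 9.25)² / 9.25 = 0.0068
χ² = 0.0360 + 0.1824 + 0.0068 = 0.2252 ≈ 0.225

0.225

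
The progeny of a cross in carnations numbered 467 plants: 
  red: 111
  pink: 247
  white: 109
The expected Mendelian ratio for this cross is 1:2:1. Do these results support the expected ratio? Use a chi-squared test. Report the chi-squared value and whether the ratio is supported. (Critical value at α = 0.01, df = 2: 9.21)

Under the 1:2:1 hypothesis (Σ ratio = 4, N = 467):
  red: 467 × 1/4 = 116.75
  pink: 467 × 2/4 = 233.5
  white: 467 × 1/4 = 116.75
χ² = Σ (O − E)² / E
  red: (111 − 116.75)² / 116.75 = 0.2832
  pink: (247 − 233.5)² / 233.5 = 0.7805
  white: (109 − 116.75)² / 116.75 = 0.5145
χ² = 0.2832 + 0.7805 + 0.5145 = 1.5782 ≈ 1.578
Degrees of freedom = 3 − 1 = 2; critical value at α = 0.01 is 9.21.
Since 1.578 < 9.21, we fail to reject the null hypothesis — the data are consistent with the 1:2:1 ratio.

1.578; consistent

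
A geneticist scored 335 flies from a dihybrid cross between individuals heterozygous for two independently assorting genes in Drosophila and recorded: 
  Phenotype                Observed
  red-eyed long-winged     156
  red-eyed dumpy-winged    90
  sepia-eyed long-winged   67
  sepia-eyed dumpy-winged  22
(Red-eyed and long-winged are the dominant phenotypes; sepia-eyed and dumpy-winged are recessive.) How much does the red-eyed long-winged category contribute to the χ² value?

A dihybrid F₂ with independent assortment and complete dominance at both loci gives a 9:3:3:1 phenotypic ratio.
The 9:3:3:1 ratio has 16 parts, so with N = 335 the expected counts are:
  red-eyed long-winged: 335 × 9/16 = 188.4375
  red-eyed dumpy-winged: 335 × 3/16 = 62.8125
  sepia-eyed long-winged: 335 × 3/16 = 62.8125
  sepia-eyed dumpy-winged: 335 × 1/16 = 20.9375
Contribution of red-eyed long-winged: (156 − 188.4375)² / 188.4375 = 5.5838

5.584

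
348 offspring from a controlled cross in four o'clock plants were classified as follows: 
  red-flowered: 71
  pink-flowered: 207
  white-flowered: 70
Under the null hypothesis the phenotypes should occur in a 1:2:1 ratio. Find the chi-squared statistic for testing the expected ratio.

Expected counts for N = 348 under a 1:2:1 ratio (total parts = 4):
  red-flowered: 348 × 1/4 = 87
  pink-flowered: 348 × 2/4 = 174
  white-flowered: 348 × 1/4 = 87
χ² = Σ (O − E)² / E
  red-flowered: (71 − 87)² / 87 = 2.9425
  pink-flowered: (207 − 174)² / 174 = 6.2586
  white-flowered: (70 − 87)² / 87 = 3.3218
χ² = 2.9425 + 6.2586 + 3.3218 = 12.5229 ≈ 12.523

12.523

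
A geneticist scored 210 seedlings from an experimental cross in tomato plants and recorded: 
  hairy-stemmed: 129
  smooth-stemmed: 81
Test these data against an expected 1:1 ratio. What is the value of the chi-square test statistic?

Under the 1:1 hypothesis (Σ ratio = 2, N = 210):
  hairy-stemmed: 210 × 1/2 = 105
  smooth-stemmed: 210 × 1/2 = 105
χ² = Σ (O − E)² / E
  hairy-stemmed: (129 − 105)² / 105 = 5.4857
  smooth-stemmed: (81 − 105)² / 105 = 5.4857
χ² = 5.4857 + 5.4857 = 10.9714 ≈ 10.971

10.971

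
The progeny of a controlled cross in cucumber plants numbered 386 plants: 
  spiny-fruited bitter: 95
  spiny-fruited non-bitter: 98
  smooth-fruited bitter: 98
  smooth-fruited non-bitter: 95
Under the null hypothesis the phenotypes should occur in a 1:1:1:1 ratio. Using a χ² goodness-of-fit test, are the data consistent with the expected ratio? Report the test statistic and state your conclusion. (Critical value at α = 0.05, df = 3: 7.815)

The 1:1:1:1 ratio has 4 parts, so with N = 386 the expected counts are:
  spiny-fruited bitter: 386 × 1/4 = 96.5
  spiny-fruited non-bitter: 386 × 1/4 = 96.5
  smooth-fruited bitter: 386 × 1/4 = 96.5
  smooth-fruited non-bitter: 386 × 1/4 = 96.5
χ² = Σ (O − E)² / E
  spiny-fruited bitter: (95 − 96.5)² / 96.5 = 0.0233
  spiny-fruited non-bitter: (98 − 96.5)² / 96.5 = 0.0233
  smooth-fruited bitter: (98 − 96.5)² / 96.5 = 0.0233
  smooth-fruited non-bitter: (95 − 96.5)² / 96.5 = 0.0233
χ² = 0.0233 + 0.0233 + 0.0233 + 0.0233 = 0.0932 ≈ 0.093
Degrees of freedom = 4 − 1 = 3; critical value at α = 0.05 is 7.815.
Since 0.093 < 7.815, we fail to reject the null hypothesis — the data are consistent with the 1:1:1:1 ratio.

0.093; consistent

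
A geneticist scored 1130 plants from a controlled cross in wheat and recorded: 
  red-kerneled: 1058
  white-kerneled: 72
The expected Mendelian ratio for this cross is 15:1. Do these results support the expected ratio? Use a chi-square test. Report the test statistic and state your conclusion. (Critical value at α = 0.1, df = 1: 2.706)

0.029; consistent

Under the 15:1 hypothesis (Σ ratio = 16, N = 1130):
  red-kerneled: 1130 × 15/16 = 1059.375
  white-kerneled: 1130 × 1/16 = 70.625
χ² = Σ (O − E)² / E
  red-kerneled: (1058 − 1059.375)² / 1059.375 = 0.0018
  white-kerneled: (72 − 70.625)² / 70.625 = 0.0268
χ² = 0.0018 + 0.0268 = 0.0286 ≈ 0.029
Degrees of freedom = 2 − 1 = 1; critical value at α = 0.1 is 2.706.
Since 0.029 < 2.706, we fail to reject the null hypothesis — the data are consistent with the 15:1 ratio.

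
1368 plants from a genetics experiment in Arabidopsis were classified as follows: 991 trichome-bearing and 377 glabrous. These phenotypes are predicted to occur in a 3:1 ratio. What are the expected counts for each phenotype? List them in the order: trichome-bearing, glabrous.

1026, 342

The 3:1 ratio has 4 parts, so with N = 1368 the expected counts are:
  trichome-bearing: 1368 × 3/4 = 1026
  glabrous: 1368 × 1/4 = 342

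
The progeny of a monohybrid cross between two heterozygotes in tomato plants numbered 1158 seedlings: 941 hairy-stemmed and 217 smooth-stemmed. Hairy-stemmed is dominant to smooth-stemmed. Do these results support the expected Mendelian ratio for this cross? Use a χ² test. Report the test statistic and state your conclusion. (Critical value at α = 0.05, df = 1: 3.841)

For a monohybrid cross between heterozygotes with complete dominance, the expected phenotypic ratio is 3:1.
Under the 3:1 hypothesis (Σ ratio = 4, N = 1158):
  hairy-stemmed: 1158 × 3/4 = 868.5
  smooth-stemmed: 1158 × 1/4 = 289.5
χ² = Σ (O − E)² / E
  hairy-stemmed: (941 − 868.5)² / 868.5 = 6.0521
  smooth-stemmed: (217 − 289.5)² / 289.5 = 18.1563
χ² = 6.0521 + 18.1563 = 24.2084 ≈ 24.208
Degrees of freedom = 2 − 1 = 1; critical value at α = 0.05 is 3.841.
Since 24.208 > 3.841, we reject the null hypothesis — the data do not fit the 3:1 ratio.

24.208; not consistent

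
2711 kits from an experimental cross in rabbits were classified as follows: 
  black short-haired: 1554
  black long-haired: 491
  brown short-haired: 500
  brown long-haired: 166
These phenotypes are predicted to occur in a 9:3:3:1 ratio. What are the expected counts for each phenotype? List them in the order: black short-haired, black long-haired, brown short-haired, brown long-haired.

The 9:3:3:1 ratio has 16 parts, so with N = 2711 the expected counts are:
  black short-haired: 2711 × 9/16 = 1524.9375
  black long-haired: 2711 × 3/16 = 508.3125
  brown short-haired: 2711 × 3/16 = 508.3125
  brown long-haired: 2711 × 1/16 = 169.4375

1524.9375, 508.3125, 508.3125, 169.4375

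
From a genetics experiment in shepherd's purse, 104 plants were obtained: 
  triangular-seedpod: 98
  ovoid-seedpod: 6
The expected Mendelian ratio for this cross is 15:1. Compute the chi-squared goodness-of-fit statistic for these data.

0.041

Expected counts for N = 104 under a 15:1 ratio (total parts = 16):
  triangular-seedpod: 104 × 15/16 = 97.5
  ovoid-seedpod: 104 × 1/16 = 6.5
χ² = Σ (O − E)² / E
  triangular-seedpod: (98 − 97.5)² / 97.5 = 0.0026
  ovoid-seedpod: (6 − 6.5)² / 6.5 = 0.0385
χ² = 0.0026 + 0.0385 = 0.0411 ≈ 0.041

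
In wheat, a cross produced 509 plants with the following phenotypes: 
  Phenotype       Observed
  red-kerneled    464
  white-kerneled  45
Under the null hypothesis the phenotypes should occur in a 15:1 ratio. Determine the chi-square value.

Under the 15:1 hypothesis (Σ ratio = 16, N = 509):
  red-kerneled: 509 × 15/16 = 477.1875
  white-kerneled: 509 × 1/16 = 31.8125
χ² = Σ (O − E)² / E
  red-kerneled: (464 − 477.1875)² / 477.1875 = 0.3644
  white-kerneled: (45 − 31.8125)² / 31.8125 = 5.4667
χ² = 0.3644 + 5.4667 = 5.8311 ≈ 5.831

5.831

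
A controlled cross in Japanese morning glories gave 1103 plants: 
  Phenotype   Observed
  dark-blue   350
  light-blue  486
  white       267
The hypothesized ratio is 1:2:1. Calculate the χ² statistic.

Total ratio parts = 4. Expected numbers out of 1103:
  dark-blue: 1103 × 1/4 = 275.75
  light-blue: 1103 × 2/4 = 551.5
  white: 1103 × 1/4 = 275.75
χ² = Σ (O − E)² / E
  dark-blue: (350 − 275.75)² / 275.75 = 19.9930
  light-blue: (486 − 551.5)² / 551.5 = 7.7792
  white: (267 − 275.75)² / 275.75 = 0.2777
χ² = 19.9930 + 7.7792 + 0.2777 = 28.0499 ≈ 28.050

28.050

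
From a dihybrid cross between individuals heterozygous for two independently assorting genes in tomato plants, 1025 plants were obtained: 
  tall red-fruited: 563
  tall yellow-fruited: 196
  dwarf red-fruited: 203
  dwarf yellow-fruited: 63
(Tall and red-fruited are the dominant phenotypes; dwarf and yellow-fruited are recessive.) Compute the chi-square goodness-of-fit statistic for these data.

1.021

A dihybrid F₂ with independent assortment and complete dominance at both loci gives a 9:3:3:1 phenotypic ratio.
The 9:3:3:1 ratio has 16 parts, so with N = 1025 the expected counts are:
  tall red-fruited: 1025 × 9/16 = 576.5625
  tall yellow-fruited: 1025 × 3/16 = 192.1875
  dwarf red-fruited: 1025 × 3/16 = 192.1875
  dwarf yellow-fruited: 1025 × 1/16 = 64.0625
χ² = Σ (O − E)² / E
  tall red-fruited: (563 − 576.5625)² / 576.5625 = 0.3190
  tall yellow-fruited: (196 − 192.1875)² / 192.1875 = 0.0756
  dwarf red-fruited: (203 − 192.1875)² / 192.1875 = 0.6083
  dwarf yellow-fruited: (63 − 64.0625)² / 64.0625 = 0.0176
χ² = 0.3190 + 0.0756 + 0.6083 + 0.0176 = 1.0205 ≈ 1.021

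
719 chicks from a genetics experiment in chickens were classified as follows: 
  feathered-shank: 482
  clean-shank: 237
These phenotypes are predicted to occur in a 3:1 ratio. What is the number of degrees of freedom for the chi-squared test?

A goodness-of-fit test with 2 phenotype classes has df = 2 − 1 = 1.

1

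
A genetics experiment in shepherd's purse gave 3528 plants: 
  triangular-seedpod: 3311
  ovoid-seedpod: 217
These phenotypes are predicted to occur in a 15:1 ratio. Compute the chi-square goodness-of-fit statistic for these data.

Expected counts for N = 3528 under a 15:1 ratio (total parts = 16):
  triangular-seedpod: 3528 × 15/16 = 3307.5
  ovoid-seedpod: 3528 × 1/16 = 220.5
χ² = Σ (O − E)² / E
  triangular-seedpod: (3311 − 3307.5)² / 3307.5 = 0.0037
  ovoid-seedpod: (217 − 220.5)² / 220.5 = 0.0556
χ² = 0.0037 + 0.0556 = 0.0593 ≈ 0.059

0.059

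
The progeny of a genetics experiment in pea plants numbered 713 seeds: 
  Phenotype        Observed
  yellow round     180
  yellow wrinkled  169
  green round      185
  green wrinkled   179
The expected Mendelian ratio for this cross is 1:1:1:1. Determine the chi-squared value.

0.756

Total ratio parts = 4. Expected numbers out of 713:
  yellow round: 713 × 1/4 = 178.25
  yellow wrinkled: 713 × 1/4 = 178.25
  green round: 713 × 1/4 = 178.25
  green wrinkled: 713 × 1/4 = 178.25
χ² = Σ (O − E)² / E
  yellow round: (180 − 178.25)² / 178.25 = 0.0172
  yellow wrinkled: (169 − 178.25)² / 178.25 = 0.4800
  green round: (185 − 178.25)² / 178.25 = 0.2556
  green wrinkled: (179 − 178.25)² / 178.25 = 0.0032
χ² = 0.0172 + 0.4800 + 0.2556 + 0.0032 = 0.756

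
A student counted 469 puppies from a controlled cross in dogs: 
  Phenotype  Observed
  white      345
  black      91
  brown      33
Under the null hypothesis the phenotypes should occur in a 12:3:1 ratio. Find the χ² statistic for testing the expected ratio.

0.700

The 12:3:1 ratio has 16 parts, so with N = 469 the expected counts are:
  white: 469 × 12/16 = 351.75
  black: 469 × 3/16 = 87.9375
  brown: 469 × 1/16 = 29.3125
χ² = Σ (O − E)² / E
  white: (345 − 351.75)² / 351.75 = 0.1295
  black: (91 − 87.9375)² / 87.9375 = 0.1067
  brown: (33 − 29.3125)² / 29.3125 = 0.4639
χ² = 0.1295 + 0.1067 + 0.4639 = 0.7001 ≈ 0.700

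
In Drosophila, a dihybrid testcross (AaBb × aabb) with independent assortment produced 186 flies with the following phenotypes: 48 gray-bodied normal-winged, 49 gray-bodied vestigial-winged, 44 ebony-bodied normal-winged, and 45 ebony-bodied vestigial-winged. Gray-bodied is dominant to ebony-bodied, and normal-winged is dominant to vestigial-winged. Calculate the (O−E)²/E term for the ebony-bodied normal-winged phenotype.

A dihybrid testcross with independent assortment gives a 1:1:1:1 ratio.
Expected counts for N = 186 under a 1:1:1:1 ratio (total parts = 4):
  gray-bodied normal-winged: 186 × 1/4 = 46.5
  gray-bodied vestigial-winged: 186 × 1/4 = 46.5
  ebony-bodied normal-winged: 186 × 1/4 = 46.5
  ebony-bodied vestigial-winged: 186 × 1/4 = 46.5
Contribution of ebony-bodied normal-winged: (44 − 46.5)² / 46.5 = 0.1344

0.134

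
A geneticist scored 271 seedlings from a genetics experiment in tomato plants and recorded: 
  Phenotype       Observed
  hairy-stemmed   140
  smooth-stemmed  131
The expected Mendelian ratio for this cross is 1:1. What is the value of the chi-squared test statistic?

0.299

The 1:1 ratio has 2 parts, so with N = 271 the expected counts are:
  hairy-stemmed: 271 × 1/2 = 135.5
  smooth-stemmed: 271 × 1/2 = 135.5
χ² = Σ (O − E)² / E
  hairy-stemmed: (140 − 135.5)² / 135.5 = 0.1494
  smooth-stemmed: (131 − 135.5)² / 135.5 = 0.1494
χ² = 0.1494 + 0.1494 = 0.2988 ≈ 0.299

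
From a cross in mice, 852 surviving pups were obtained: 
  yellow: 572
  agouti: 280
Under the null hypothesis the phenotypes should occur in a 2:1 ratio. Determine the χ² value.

0.085

Total ratio parts = 3. Expected numbers out of 852:
  yellow: 852 × 2/3 = 568
  agouti: 852 × 1/3 = 284
χ² = Σ (O − E)² / E
  yellow: (572 − 568)² / 568 = 0.0282
  agouti: (280 − 284)² / 284 = 0.0563
χ² = 0.0282 + 0.0563 = 0.0845 ≈ 0.085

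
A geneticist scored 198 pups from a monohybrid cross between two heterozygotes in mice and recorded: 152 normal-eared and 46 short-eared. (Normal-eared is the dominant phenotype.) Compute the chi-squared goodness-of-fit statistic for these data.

0.330

For a monohybrid cross between heterozygotes with complete dominance, the expected phenotypic ratio is 3:1.
Total ratio parts = 4. Expected numbers out of 198:
  normal-eared: 198 × 3/4 = 148.5
  short-eared: 198 × 1/4 = 49.5
χ² = Σ (O − E)² / E
  normal-eared: (152 − 148.5)² / 148.5 = 0.0825
  short-eared: (46 − 49.5)² / 49.5 = 0.2475
χ² = 0.0825 + 0.2475 = 0.330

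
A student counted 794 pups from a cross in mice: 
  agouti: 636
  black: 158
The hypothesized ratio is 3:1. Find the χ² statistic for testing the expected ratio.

The 3:1 ratio has 4 parts, so with N = 794 the expected counts are:
  agouti: 794 × 3/4 = 595.5
  black: 794 × 1/4 = 198.5
χ² = Σ (O − E)² / E
  agouti: (636 − 595.5)² / 595.5 = 2.7544
  black: (158 − 198.5)² / 198.5 = 8.2632
χ² = 2.7544 + 8.2632 = 11.0176 ≈ 11.018

11.018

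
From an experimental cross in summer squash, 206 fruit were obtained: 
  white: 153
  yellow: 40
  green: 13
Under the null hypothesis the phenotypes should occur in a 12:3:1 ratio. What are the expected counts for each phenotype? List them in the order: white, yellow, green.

Under the 12:3:1 hypothesis (Σ ratio = 16, N = 206):
  white: 206 × 12/16 = 154.5
  yellow: 206 × 3/16 = 38.625
  green: 206 × 1/16 = 12.875

154.5, 38.625, 12.875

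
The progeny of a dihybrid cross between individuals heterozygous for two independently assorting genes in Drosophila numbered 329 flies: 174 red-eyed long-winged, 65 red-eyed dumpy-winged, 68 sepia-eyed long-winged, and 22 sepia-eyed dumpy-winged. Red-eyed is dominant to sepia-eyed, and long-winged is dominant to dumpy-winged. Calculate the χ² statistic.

A dihybrid F₂ with independent assortment and complete dominance at both loci gives a 9:3:3:1 phenotypic ratio.
Total ratio parts = 16. Expected numbers out of 329:
  red-eyed long-winged: 329 × 9/16 = 185.0625
  red-eyed dumpy-winged: 329 × 3/16 = 61.6875
  sepia-eyed long-winged: 329 × 3/16 = 61.6875
  sepia-eyed dumpy-winged: 329 × 1/16 = 20.5625
χ² = Σ (O − E)² / E
  red-eyed long-winged: (174 − 185.0625)² / 185.0625 = 0.6613
  red-eyed dumpy-winged: (65 − 61.6875)² / 61.6875 = 0.1779
  sepia-eyed long-winged: (68 − 61.6875)² / 61.6875 = 0.6460
  sepia-eyed dumpy-winged: (22 − 20.5625)² / 20.5625 = 0.1005
χ² = 0.6613 + 0.1779 + 0.6460 + 0.1005 = 1.5857 ≈ 1.586

1.586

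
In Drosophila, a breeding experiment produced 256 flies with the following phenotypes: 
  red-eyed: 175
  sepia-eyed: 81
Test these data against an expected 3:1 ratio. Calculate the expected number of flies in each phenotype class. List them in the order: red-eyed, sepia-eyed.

192, 64

The 3:1 ratio has 4 parts, so with N = 256 the expected counts are:
  red-eyed: 256 × 3/4 = 192
  sepia-eyed: 256 × 1/4 = 64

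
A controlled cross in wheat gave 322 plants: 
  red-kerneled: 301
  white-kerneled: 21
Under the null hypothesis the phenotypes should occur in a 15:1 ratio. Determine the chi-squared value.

0.041

The 15:1 ratio has 16 parts, so with N = 322 the expected counts are:
  red-kerneled: 322 × 15/16 = 301.875
  white-kerneled: 322 × 1/16 = 20.125
χ² = Σ (O − E)² / E
  red-kerneled: (301 − 301.875)² / 301.875 = 0.0025
  white-kerneled: (21 − 20.125)² / 20.125 = 0.0380
χ² = 0.0025 + 0.0380 = 0.0405 ≈ 0.041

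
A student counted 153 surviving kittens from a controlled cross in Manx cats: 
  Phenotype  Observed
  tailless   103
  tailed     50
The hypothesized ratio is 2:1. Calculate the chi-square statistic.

Expected counts for N = 153 under a 2:1 ratio (total parts = 3):
  tailless: 153 × 2/3 = 102
  tailed: 153 × 1/3 = 51
χ² = Σ (O − E)² / E
  tailless: (103 − 102)² / 102 = 0.0098
  tailed: (50 − 51)² / 51 = 0.0196
χ² = 0.0098 + 0.0196 = 0.0294 ≈ 0.029

0.029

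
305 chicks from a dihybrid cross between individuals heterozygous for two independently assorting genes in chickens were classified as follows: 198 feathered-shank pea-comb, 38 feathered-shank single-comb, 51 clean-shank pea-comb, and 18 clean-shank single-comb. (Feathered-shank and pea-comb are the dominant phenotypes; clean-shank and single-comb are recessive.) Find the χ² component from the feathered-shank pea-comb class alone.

4.074

A dihybrid F₂ with independent assortment and complete dominance at both loci gives a 9:3:3:1 phenotypic ratio.
Expected counts for N = 305 under a 9:3:3:1 ratio (total parts = 16):
  feathered-shank pea-comb: 305 × 9/16 = 171.5625
  feathered-shank single-comb: 305 × 3/16 = 57.1875
  clean-shank pea-comb: 305 × 3/16 = 57.1875
  clean-shank single-comb: 305 × 1/16 = 19.0625
Contribution of feathered-shank pea-comb: (198 − 171.5625)² / 171.5625 = 4.0740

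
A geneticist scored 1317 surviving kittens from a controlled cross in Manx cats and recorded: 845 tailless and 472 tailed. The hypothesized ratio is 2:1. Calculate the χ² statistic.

3.721

Expected counts for N = 1317 under a 2:1 ratio (total parts = 3):
  tailless: 1317 × 2/3 = 878
  tailed: 1317 × 1/3 = 439
χ² = Σ (O − E)² / E
  tailless: (845 − 878)² / 878 = 1.2403
  tailed: (472 − 439)² / 439 = 2.4806
χ² = 1.2403 + 2.4806 = 3.7209 ≈ 3.721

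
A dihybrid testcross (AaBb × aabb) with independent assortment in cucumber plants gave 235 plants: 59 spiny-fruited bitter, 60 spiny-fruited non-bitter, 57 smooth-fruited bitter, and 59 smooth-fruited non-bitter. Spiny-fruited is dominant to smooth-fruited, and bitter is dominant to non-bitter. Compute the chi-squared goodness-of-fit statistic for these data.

A dihybrid testcross with independent assortment gives a 1:1:1:1 ratio.
Under the 1:1:1:1 hypothesis (Σ ratio = 4, N = 235):
  spiny-fruited bitter: 235 × 1/4 = 58.75
  spiny-fruited non-bitter: 235 × 1/4 = 58.75
  smooth-fruited bitter: 235 × 1/4 = 58.75
  smooth-fruited non-bitter: 235 × 1/4 = 58.75
χ² = Σ (O − E)² / E
  spiny-fruited bitter: (59 − 58.75)² / 58.75 = 0.0011
  spiny-fruited non-bitter: (60 − 58.75)² / 58.75 = 0.0266
  smooth-fruited bitter: (57 − 58.75)² / 58.75 = 0.0521
  smooth-fruited non-bitter: (59 − 58.75)² / 58.75 = 0.0011
χ² = 0.0011 + 0.0266 + 0.0521 + 0.0011 = 0.0809 ≈ 0.081

0.081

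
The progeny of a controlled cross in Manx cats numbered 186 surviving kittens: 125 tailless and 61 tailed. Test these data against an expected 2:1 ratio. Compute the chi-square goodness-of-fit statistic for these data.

Expected counts for N = 186 under a 2:1 ratio (total parts = 3):
  tailless: 186 × 2/3 = 124
  tailed: 186 × 1/3 = 62
χ² = Σ (O − E)² / E
  tailless: (125 − 124)² / 124 = 0.0081
  tailed: (61 − 62)² / 62 = 0.0161
χ² = 0.0081 + 0.0161 = 0.0242 ≈ 0.024

0.024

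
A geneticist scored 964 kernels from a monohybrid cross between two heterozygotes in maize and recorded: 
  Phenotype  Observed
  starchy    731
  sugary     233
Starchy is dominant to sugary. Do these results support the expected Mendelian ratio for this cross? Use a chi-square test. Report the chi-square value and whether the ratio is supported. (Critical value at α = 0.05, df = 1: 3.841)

0.354; consistent

For a monohybrid cross between heterozygotes with complete dominance, the expected phenotypic ratio is 3:1.
The 3:1 ratio has 4 parts, so with N = 964 the expected counts are:
  starchy: 964 × 3/4 = 723
  sugary: 964 × 1/4 = 241
χ² = Σ (O − E)² / E
  starchy: (731 − 723)² / 723 = 0.0885
  sugary: (233 − 241)² / 241 = 0.2656
χ² = 0.0885 + 0.2656 = 0.3541 ≈ 0.354
Degrees of freedom = 2 − 1 = 1; critical value at α = 0.05 is 3.841.
Since 0.354 < 3.841, we fail to reject the null hypothesis — the data are consistent with the 3:1 ratio.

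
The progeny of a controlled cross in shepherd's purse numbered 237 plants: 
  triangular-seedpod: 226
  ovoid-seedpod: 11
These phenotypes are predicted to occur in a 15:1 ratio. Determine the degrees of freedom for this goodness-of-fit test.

A goodness-of-fit test with 2 phenotype classes has df = 2 − 1 = 1.

1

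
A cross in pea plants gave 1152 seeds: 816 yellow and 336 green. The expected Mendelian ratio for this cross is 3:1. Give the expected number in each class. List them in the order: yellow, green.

Total ratio parts = 4. Expected numbers out of 1152:
  yellow: 1152 × 3/4 = 864
  green: 1152 × 1/4 = 288

864, 288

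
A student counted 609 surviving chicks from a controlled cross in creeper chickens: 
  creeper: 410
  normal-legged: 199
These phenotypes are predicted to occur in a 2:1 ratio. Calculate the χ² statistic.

0.118

Total ratio parts = 3. Expected numbers out of 609:
  creeper: 609 × 2/3 = 406
  normal-legged: 609 × 1/3 = 203
χ² = Σ (O − E)² / E
  creeper: (410 − 406)² / 406 = 0.0394
  normal-legged: (199 − 203)² / 203 = 0.0788
χ² = 0.0394 + 0.0788 = 0.1182 ≈ 0.118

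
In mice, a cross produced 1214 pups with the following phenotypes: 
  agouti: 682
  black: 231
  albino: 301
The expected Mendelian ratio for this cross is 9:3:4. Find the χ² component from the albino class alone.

0.021

Total ratio parts = 16. Expected numbers out of 1214:
  agouti: 1214 × 9/16 = 682.875
  black: 1214 × 3/16 = 227.625
  albino: 1214 × 4/16 = 303.5
Contribution of albino: (301 − 303.5)² / 303.5 = 0.0206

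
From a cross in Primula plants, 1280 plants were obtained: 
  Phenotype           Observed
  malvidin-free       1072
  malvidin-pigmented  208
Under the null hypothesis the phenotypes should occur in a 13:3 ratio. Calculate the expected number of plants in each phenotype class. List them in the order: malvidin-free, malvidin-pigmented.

1040, 240

The 13:3 ratio has 16 parts, so with N = 1280 the expected counts are:
  malvidin-free: 1280 × 13/16 = 1040
  malvidin-pigmented: 1280 × 3/16 = 240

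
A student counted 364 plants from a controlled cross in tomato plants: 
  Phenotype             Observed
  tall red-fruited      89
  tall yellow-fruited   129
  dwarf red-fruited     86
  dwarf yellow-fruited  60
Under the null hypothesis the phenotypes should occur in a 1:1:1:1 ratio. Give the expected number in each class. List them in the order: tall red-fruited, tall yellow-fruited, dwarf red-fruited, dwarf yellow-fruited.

Total ratio parts = 4. Expected numbers out of 364:
  tall red-fruited: 364 × 1/4 = 91
  tall yellow-fruited: 364 × 1/4 = 91
  dwarf red-fruited: 364 × 1/4 = 91
  dwarf yellow-fruited: 364 × 1/4 = 91

91, 91, 91, 91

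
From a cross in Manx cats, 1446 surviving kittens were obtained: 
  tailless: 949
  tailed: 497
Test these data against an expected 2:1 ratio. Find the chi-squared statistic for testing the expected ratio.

0.700

Under the 2:1 hypothesis (Σ ratio = 3, N = 1446):
  tailless: 1446 × 2/3 = 964
  tailed: 1446 × 1/3 = 482
χ² = Σ (O − E)² / E
  tailless: (949 − 964)² / 964 = 0.2334
  tailed: (497 − 482)² / 482 = 0.4668
χ² = 0.2334 + 0.4668 = 0.7002 ≈ 0.700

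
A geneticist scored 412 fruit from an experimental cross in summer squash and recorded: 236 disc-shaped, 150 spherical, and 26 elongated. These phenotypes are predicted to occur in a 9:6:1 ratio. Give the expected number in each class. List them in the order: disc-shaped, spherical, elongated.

The 9:6:1 ratio has 16 parts, so with N = 412 the expected counts are:
  disc-shaped: 412 × 9/16 = 231.75
  spherical: 412 × 6/16 = 154.5
  elongated: 412 × 1/16 = 25.75

231.75, 154.5, 25.75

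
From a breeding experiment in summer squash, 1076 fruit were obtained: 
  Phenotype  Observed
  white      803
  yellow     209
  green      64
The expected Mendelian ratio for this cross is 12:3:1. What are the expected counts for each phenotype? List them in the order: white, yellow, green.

Total ratio parts = 16. Expected numbers out of 1076:
  white: 1076 × 12/16 = 807
  yellow: 1076 × 3/16 = 201.75
  green: 1076 × 1/16 = 67.25

807, 201.75, 67.25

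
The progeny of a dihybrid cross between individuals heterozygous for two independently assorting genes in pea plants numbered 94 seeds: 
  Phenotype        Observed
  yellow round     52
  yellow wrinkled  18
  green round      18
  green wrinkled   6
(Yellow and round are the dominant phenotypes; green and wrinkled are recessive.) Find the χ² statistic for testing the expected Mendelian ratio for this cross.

0.033

A dihybrid F₂ with independent assortment and complete dominance at both loci gives a 9:3:3:1 phenotypic ratio.
Under the 9:3:3:1 hypothesis (Σ ratio = 16, N = 94):
  yellow round: 94 × 9/16 = 52.875
  yellow wrinkled: 94 × 3/16 = 17.625
  green round: 94 × 3/16 = 17.625
  green wrinkled: 94 × 1/16 = 5.875
χ² = Σ (O − E)² / E
  yellow round: (52 − 52.875)² / 52.875 = 0.0145
  yellow wrinkled: (18 − 17.625)² / 17.625 = 0.0080
  green round: (18 − 17.625)² / 17.625 = 0.0080
  green wrinkled: (6 − 5.875)² / 5.875 = 0.0027
χ² = 0.0145 + 0.0080 + 0.0080 + 0.0027 = 0.0332 ≈ 0.033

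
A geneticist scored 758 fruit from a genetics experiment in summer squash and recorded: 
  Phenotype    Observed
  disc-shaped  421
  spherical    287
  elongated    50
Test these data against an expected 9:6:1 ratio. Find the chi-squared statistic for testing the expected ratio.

Total ratio parts = 16. Expected numbers out of 758:
  disc-shaped: 758 × 9/16 = 426.375
  spherical: 758 × 6/16 = 284.25
  elongated: 758 × 1/16 = 47.375
χ² = Σ (O − E)² / E
  disc-shaped: (421 − 426.375)² / 426.375 = 0.0678
  spherical: (287 − 284.25)² / 284.25 = 0.0266
  elongated: (50 − 47.375)² / 47.375 = 0.1454
χ² = 0.0678 + 0.0266 + 0.1454 = 0.2398 ≈ 0.240

0.240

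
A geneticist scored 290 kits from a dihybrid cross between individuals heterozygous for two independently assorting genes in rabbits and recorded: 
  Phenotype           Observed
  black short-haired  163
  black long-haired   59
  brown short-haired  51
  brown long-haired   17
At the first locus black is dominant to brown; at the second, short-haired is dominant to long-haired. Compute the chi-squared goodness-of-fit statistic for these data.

A dihybrid F₂ with independent assortment and complete dominance at both loci gives a 9:3:3:1 phenotypic ratio.
The 9:3:3:1 ratio has 16 parts, so with N = 290 the expected counts are:
  black short-haired: 290 × 9/16 = 163.125
  black long-haired: 290 × 3/16 = 54.375
  brown short-haired: 290 × 3/16 = 54.375
  brown long-haired: 290 × 1/16 = 18.125
χ² = Σ (O − E)² / E
  black short-haired: (163 − 163.125)² / 163.125 = 0.0001
  black long-haired: (59 − 54.375)² / 54.375 = 0.3934
  brown short-haired: (51 − 54.375)² / 54.375 = 0.2095
  brown long-haired: (17 − 18.125)² / 18.125 = 0.0698
χ² = 0.0001 + 0.3934 + 0.2095 + 0.0698 = 0.6728 ≈ 0.673

0.673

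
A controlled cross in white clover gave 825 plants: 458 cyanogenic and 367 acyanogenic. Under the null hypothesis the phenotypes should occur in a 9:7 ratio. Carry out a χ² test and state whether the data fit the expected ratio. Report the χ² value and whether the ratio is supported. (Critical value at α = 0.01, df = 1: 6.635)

The 9:7 ratio has 16 parts, so with N = 825 the expected counts are:
  cyanogenic: 825 × 9/16 = 464.0625
  acyanogenic: 825 × 7/16 = 360.9375
χ² = Σ (O − E)² / E
  cyanogenic: (458 − 464.0625)² / 464.0625 = 0.0792
  acyanogenic: (367 − 360.9375)² / 360.9375 = 0.1018
χ² = 0.0792 + 0.1018 = 0.181
Degrees of freedom = 2 − 1 = 1; critical value at α = 0.01 is 6.635.
Since 0.181 < 6.635, we fail to reject the null hypothesis — the data are consistent with the 9:7 ratio.

0.181; consistent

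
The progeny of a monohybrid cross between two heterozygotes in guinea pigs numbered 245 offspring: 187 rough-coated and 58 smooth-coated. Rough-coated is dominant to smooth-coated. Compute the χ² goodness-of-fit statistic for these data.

For a monohybrid cross between heterozygotes with complete dominance, the expected phenotypic ratio is 3:1.
Expected counts for N = 245 under a 3:1 ratio (total parts = 4):
  rough-coated: 245 × 3/4 = 183.75
  smooth-coated: 245 × 1/4 = 61.25
χ² = Σ (O − E)² / E
  rough-coated: (187 − 183.75)² / 183.75 = 0.0575
  smooth-coated: (58 − 61.25)² / 61.25 = 0.1724
χ² = 0.0575 + 0.1724 = 0.2299 ≈ 0.230

0.230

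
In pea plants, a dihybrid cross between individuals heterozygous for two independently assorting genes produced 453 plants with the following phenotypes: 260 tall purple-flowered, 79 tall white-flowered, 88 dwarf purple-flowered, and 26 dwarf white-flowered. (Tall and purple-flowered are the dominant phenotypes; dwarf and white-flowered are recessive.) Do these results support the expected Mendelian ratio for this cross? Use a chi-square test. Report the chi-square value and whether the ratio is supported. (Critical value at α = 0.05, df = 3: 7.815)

0.820; consistent

A dihybrid F₂ with independent assortment and complete dominance at both loci gives a 9:3:3:1 phenotypic ratio.
Expected counts for N = 453 under a 9:3:3:1 ratio (total parts = 16):
  tall purple-flowered: 453 × 9/16 = 254.8125
  tall white-flowered: 453 × 3/16 = 84.9375
  dwarf purple-flowered: 453 × 3/16 = 84.9375
  dwarf white-flowered: 453 × 1/16 = 28.3125
χ² = Σ (O − E)² / E
  tall purple-flowered: (260 − 254.8125)² / 254.8125 = 0.1056
  tall white-flowered: (79 − 84.9375)² / 84.9375 = 0.4151
  dwarf purple-flowered: (88 − 84.9375)² / 84.9375 = 0.1104
  dwarf white-flowered: (26 − 28.3125)² / 28.3125 = 0.1889
χ² = 0.1056 + 0.4151 + 0.1104 + 0.1889 = 0.820
Degrees of freedom = 4 − 1 = 3; critical value at α = 0.05 is 7.815.
Since 0.820 < 7.815, we fail to reject the null hypothesis — the data are consistent with the 9:3:3:1 ratio.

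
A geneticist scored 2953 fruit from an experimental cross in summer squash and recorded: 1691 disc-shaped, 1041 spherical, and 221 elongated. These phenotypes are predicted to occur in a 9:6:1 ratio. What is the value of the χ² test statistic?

11.712

Total ratio parts = 16. Expected numbers out of 2953:
  disc-shaped: 2953 × 9/16 = 1661.0625
  spherical: 2953 × 6/16 = 1107.375
  elongated: 2953 × 1/16 = 184.5625
χ² = Σ (O − E)² / E
  disc-shaped: (1691 − 1661.0625)² / 1661.0625 = 0.5396
  spherical: (1041 − 1107.375)² / 1107.375 = 3.9785
  elongated: (221 − 184.5625)² / 184.5625 = 7.1937
χ² = 0.5396 + 3.9785 + 7.1937 = 11.7118 ≈ 11.712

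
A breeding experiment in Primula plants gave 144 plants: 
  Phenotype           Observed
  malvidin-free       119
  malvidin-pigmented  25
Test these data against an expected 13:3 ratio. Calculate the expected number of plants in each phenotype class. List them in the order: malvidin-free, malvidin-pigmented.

Expected counts for N = 144 under a 13:3 ratio (total parts = 16):
  malvidin-free: 144 × 13/16 = 117
  malvidin-pigmented: 144 × 3/16 = 27

117, 27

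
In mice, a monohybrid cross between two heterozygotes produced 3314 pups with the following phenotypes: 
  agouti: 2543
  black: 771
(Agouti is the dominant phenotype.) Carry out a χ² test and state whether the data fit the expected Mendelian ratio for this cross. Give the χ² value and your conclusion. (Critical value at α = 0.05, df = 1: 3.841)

5.321; not consistent

For a monohybrid cross between heterozygotes with complete dominance, the expected phenotypic ratio is 3:1.
Expected counts for N = 3314 under a 3:1 ratio (total parts = 4):
  agouti: 3314 × 3/4 = 2485.5
  black: 3314 × 1/4 = 828.5
χ² = Σ (O − E)² / E
  agouti: (2543 − 2485.5)² / 2485.5 = 1.3302
  black: (771 − 828.5)² / 828.5 = 3.9906
χ² = 1.3302 + 3.9906 = 5.3208 ≈ 5.321
Degrees of freedom = 2 − 1 = 1; critical value at α = 0.05 is 3.841.
Since 5.321 > 3.841, we reject the null hypothesis — the data do not fit the 3:1 ratio.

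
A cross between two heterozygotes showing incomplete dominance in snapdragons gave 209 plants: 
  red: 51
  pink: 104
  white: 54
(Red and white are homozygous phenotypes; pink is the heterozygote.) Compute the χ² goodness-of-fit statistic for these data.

0.091

With incomplete dominance, a heterozygote × heterozygote cross gives a 1:2:1 phenotypic ratio.
Total ratio parts = 4. Expected numbers out of 209:
  red: 209 × 1/4 = 52.25
  pink: 209 × 2/4 = 104.5
  white: 209 × 1/4 = 52.25
χ² = Σ (O − E)² / E
  red: (51 − 52.25)² / 52.25 = 0.0299
  pink: (104 − 104.5)² / 104.5 = 0.0024
  white: (54 − 52.25)² / 52.25 = 0.0586
χ² = 0.0299 + 0.0024 + 0.0586 = 0.0909 ≈ 0.091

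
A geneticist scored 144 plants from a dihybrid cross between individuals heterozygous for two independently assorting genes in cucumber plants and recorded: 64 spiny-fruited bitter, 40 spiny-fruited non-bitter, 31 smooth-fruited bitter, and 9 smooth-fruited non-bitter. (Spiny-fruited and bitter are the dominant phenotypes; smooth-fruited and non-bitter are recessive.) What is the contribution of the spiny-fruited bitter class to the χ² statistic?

3.568

A dihybrid F₂ with independent assortment and complete dominance at both loci gives a 9:3:3:1 phenotypic ratio.
Expected counts for N = 144 under a 9:3:3:1 ratio (total parts = 16):
  spiny-fruited bitter: 144 × 9/16 = 81
  spiny-fruited non-bitter: 144 × 3/16 = 27
  smooth-fruited bitter: 144 × 3/16 = 27
  smooth-fruited non-bitter: 144 × 1/16 = 9
Contribution of spiny-fruited bitter: (64 − 81)² / 81 = 3.5679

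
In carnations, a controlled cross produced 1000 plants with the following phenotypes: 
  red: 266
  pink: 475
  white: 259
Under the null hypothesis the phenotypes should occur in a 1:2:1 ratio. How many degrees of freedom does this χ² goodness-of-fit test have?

A goodness-of-fit test with 3 phenotype classes has df = 3 − 1 = 2.

2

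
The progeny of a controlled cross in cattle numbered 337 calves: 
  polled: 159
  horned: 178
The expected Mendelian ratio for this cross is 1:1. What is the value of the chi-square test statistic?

Under the 1:1 hypothesis (Σ ratio = 2, N = 337):
  polled: 337 × 1/2 = 168.5
  horned: 337 × 1/2 = 168.5
χ² = Σ (O − E)² / E
  polled: (159 − 168.5)² / 168.5 = 0.5356
  horned: (178 − 168.5)² / 168.5 = 0.5356
χ² = 0.5356 + 0.5356 = 1.0712 ≈ 1.071

1.071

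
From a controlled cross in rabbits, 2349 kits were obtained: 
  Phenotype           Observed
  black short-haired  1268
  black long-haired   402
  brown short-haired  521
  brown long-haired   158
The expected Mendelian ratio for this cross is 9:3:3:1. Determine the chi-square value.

21.094

Total ratio parts = 16. Expected numbers out of 2349:
  black short-haired: 2349 × 9/16 = 1321.3125
  black long-haired: 2349 × 3/16 = 440.4375
  brown short-haired: 2349 × 3/16 = 440.4375
  brown long-haired: 2349 × 1/16 = 146.8125
χ² = Σ (O − E)² / E
  black short-haired: (1268 − 1321.3125)² / 1321.3125 = 2.1511
  black long-haired: (402 − 440.4375)² / 440.4375 = 3.3545
  brown short-haired: (521 − 440.4375)² / 440.4375 = 14.7361
  brown long-haired: (158 − 146.8125)² / 146.8125 = 0.8525
χ² = 2.1511 + 3.3545 + 14.7361 + 0.8525 = 21.0942 ≈ 21.094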